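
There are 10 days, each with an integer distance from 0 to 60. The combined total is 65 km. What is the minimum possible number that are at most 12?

5

Let j be the number exceeding 12. Then the total is ≥ 13·j + 0·(10 − j) = 0 + 13j.
So 13j ≤ 65 and j ≤ 5; hence at least 10 − 5 = 5 are ≤ 12.
Exactly 5 works: 5 values at 0 and 5 at 13 total 65.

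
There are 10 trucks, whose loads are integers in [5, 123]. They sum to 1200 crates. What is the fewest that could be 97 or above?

9

Suppose at most 10 − j of them reach 97; then j values are ≤ 96 and the rest ≤ 123.
The total is then ≤ 96·j + 123·(10 − j) = 1230 − 27j. For this to be ≥ 1200 we need j ≤ 1, so at least 10 − 1 = 9 must reach 97.
Exactly 9 works: 9 values at 123 and 1 at 96 total 1203; lower one of the high values by 3 (still ≥ 97) to hit 1200.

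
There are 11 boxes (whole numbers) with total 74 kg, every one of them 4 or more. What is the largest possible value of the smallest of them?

6

If every one of the 11 were at least 7, the total would be at least 11 × 7 = 77 > 74.
Taking 3 copies of 6 and 8 copies of 7 gives exactly 74, so 6 is attained.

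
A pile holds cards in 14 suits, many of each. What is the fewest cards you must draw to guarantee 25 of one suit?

You could draw 24 of every suit without reaching 25 of any — 336 in all.
One more forces 25 of some suit, so 336 + 1 = 337.

337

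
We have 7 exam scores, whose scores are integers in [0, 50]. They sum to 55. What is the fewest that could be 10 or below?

2

If only k of them are at most 10, the other 7 − k are at least 11, so the total is at least (7 − k)·11 + k·0.
This is ≤ 55, so (7 − k)·11 + 0k ≤ 55, which gives k ≥ 2.
Exactly 2 works: 2 values at 0 and 5 at 11 total 55.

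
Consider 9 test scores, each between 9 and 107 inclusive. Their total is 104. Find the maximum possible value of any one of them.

Maximizing one value means minimizing the remaining 8.
The other 8 contribute at least 8 × 9 = 72, leaving at most 104 − 72 = 32.
Since 32 ≤ 107, this is achievable: one at 32 and 8 at 9.

32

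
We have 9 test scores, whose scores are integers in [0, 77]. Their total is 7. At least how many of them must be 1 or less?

6

If only k of them are at most 1, the other 9 − k are at least 2, so the total is at least (9 − k)·2 + k·0.
This is ≤ 7, so (9 − k)·2 + 0k ≤ 7, which gives k ≥ 6.
Exactly 6 works: 6 values at 0 and 3 at 2 total 6; raise one of the low values by 1 (still ≤ 1) to hit 7.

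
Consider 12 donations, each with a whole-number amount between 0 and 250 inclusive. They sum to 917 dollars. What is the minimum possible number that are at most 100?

3

If only k of them are at most 100, the other 12 − k are at least 101, so the total is at least (12 − k)·101 + k·0.
This is ≤ 917, so (12 − k)·101 + 0k ≤ 917, which gives k ≥ 3.
Exactly 3 works: 3 values at 0 and 9 at 101 total 909; raise one of the low values by 8 (still ≤ 100) to hit 917.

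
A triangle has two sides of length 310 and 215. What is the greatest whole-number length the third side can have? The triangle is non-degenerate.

The third side must be less than 310 + 215 = 525.
The largest integer below 525 is 524.

524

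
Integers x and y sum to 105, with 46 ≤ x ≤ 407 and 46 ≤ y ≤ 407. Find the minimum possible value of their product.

Since x + y is fixed, pushing one of them to its bound minimizes the product.
The extreme feasible split is x = 46, y = 59, giving xy = 2714.

2714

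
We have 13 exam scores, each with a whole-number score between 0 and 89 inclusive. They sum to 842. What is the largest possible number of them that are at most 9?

Suppose k of them are at most 9. Those contribute at most 9 each and the rest at most 89 each.
So the total is at most 9k + 89(13 − k) = 1157 − 80k. This must still be ≥ 842, so k ≤ 3.
k = 3 is achieved by 3 values at 9 and 10 at 89, total 917; lower one of the 89's by 75 (still > 9) to reach 842.

3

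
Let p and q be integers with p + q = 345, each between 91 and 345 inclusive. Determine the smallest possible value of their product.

Since p + q is fixed, pushing one of them to its bound minimizes the product.
The extreme feasible split is p = 91, q = 254, giving pq = 23114.

23114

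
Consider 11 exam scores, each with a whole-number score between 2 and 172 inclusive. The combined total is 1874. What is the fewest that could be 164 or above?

If only k of them are at least 164, the other 11 − k are at most 163, so the total is at most k·172 + (11 − k)·163.
This must reach 1874, so k·172 + (11 − k)·163 ≥ 1874, giving k ≥ 9.
Exactly 9 works: 9 values at 172 and 2 at 163 total 1874.

9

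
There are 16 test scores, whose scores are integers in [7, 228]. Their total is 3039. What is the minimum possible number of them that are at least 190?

Each value short of 190 is at most 189, costing at least 228 − 189 = 39 against the maximum total of 3648.
We can afford to lose at most 3648 − 3039 = 609, so at most ⌊609/39⌋ = 15 fall short, and at least 1 are ≥ 190.
Exactly 1 works: 1 value at 228 and 15 at 189 total 3063; lower one of the high values by 24 (still ≥ 190) to hit 3039.

1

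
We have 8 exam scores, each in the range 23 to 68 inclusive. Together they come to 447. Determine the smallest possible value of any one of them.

To make one score as small as possible, make the other 7 as large as possible.
The other 7 can take up 7 × 68 = 476 ≥ 447 − 23, so one score can sit at its floor of 23.
Achievable: one at 23 and the other 7 totalling 424, which fits since 7 × 23 ≤ 424 ≤ 7 × 68.

23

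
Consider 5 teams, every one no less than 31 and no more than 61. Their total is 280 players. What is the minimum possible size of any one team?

To make one team as small as possible, make the other 4 as large as possible.
The other 4 contribute at most 4 × 61 = 244, leaving at least 280 − 244 = 36.
Since 36 ≥ 31, this is achievable: one at 36 and 4 at 61.

36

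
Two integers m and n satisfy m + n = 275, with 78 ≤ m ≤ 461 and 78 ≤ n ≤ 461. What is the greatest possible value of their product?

mn = m(275 − m) is maximized when m is as near 275/2 as the bounds allow.
Taking m = 137 and n = 138 (both in [78, 461]) gives mn = 18906.

18906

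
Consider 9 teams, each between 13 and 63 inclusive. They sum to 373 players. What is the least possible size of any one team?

To make one team as small as possible, make the other 8 as large as possible.
The other 8 can take up 8 × 63 = 504 ≥ 373 − 13, so one team can sit at its floor of 13.
Achievable: one at 13 and the other 8 totalling 360, which fits since 8 × 13 ≤ 360 ≤ 8 × 63.

13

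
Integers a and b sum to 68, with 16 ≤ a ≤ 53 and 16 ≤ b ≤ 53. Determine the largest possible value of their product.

With a + b fixed, ab peaks when the two are closest together.
Taking a = 34 and b = 34 (both in [16, 53]) gives ab = 1156.

1156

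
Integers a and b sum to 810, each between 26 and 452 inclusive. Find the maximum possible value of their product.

164025

For a fixed sum, the product ab is largest when a and b are as close as possible.
Taking a = 405 and b = 405 (both in [26, 452]) gives ab = 164025.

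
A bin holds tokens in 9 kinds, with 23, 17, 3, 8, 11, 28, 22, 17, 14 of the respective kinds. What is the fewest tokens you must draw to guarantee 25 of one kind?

In the worst case you take as many as possible of each kind without reaching 25: 23 + 17 + 3 + 8 + 11 + 24 + 22 + 17 + 14 = 139.
The next one must give 25 of some kind, so 139 + 1 = 140.

140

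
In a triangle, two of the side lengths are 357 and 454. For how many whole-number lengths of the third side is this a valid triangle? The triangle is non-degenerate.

The triangle inequality gives |357 − 454| < c < 357 + 454, i.e. 97 < c < 811.
So c can be any integer from 98 to 810: 713 values.

713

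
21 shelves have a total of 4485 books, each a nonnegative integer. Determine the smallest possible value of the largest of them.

214

If every one of the 21 were at most 213, the total would be at most 21 × 213 = 4473 < 4485.
Taking 9 copies of 213 and 12 copies of 214 gives exactly 4485, so 214 is attained.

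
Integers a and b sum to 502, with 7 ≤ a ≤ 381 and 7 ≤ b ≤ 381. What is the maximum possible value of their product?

63001

ab = a(502 − a) is maximized when a is as near 502/2 as the bounds allow.
Taking a = 251 and b = 251 (both in [7, 381]) gives ab = 63001.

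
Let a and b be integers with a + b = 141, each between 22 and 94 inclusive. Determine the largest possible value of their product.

With a + b fixed, ab peaks when the two are closest together.
Taking a = 70 and b = 71 (both in [22, 94]) gives ab = 4970.

4970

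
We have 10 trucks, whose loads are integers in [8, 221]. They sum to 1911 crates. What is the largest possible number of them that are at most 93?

Suppose k of them are at most 93. Those contribute at most 93 each and the rest at most 221 each.
So the total is at most 93k + 221(10 − k) = 2210 − 128k. This must still be ≥ 1911, so k ≤ 2.
k = 2 is achieved by 2 values at 93 and 8 at 221, total 1954; lower one of the 221's by 43 (still > 93) to reach 1911.

2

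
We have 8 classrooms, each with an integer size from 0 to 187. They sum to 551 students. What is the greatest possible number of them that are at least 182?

Suppose k of them are at least 182. Those contribute at least 182 each and the other 8 − k at least 0 each.
So the total is at least 182k + 0(8 − k) = 0 + 182k. This must be ≤ 551, giving k ≤ 3.
k = 3 is achieved by 3 values at 182 and 5 at 0, total 546; add 5 to one value (staying below 182) to reach 551.

3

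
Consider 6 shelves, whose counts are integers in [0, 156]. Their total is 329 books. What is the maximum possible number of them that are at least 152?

With k values at 152 or above and the rest at least 0, the sum is at least 0 + 152k.
Since the sum is 329, we need 152k ≤ 329, i.e. k ≤ 2.
k = 2 is achieved by 2 values at 152 and 4 at 0, total 304; add 25 to one value (staying below 152) to reach 329.

2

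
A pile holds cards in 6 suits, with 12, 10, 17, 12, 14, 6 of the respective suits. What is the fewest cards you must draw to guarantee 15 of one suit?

69

In the worst case you take as many as possible of each suit without reaching 15: 12 + 10 + 14 + 12 + 14 + 6 = 68.
The next one must give 15 of some suit, so 68 + 1 = 69.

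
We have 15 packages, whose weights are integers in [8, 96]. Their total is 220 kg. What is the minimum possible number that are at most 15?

3

If only k of them are at most 15, the other 15 − k are at least 16, so the total is at least (15 − k)·16 + k·8.
This is ≤ 220, so (15 − k)·16 + 8k ≤ 220, which gives k ≥ 3.
Exactly 3 works: 3 values at 8 and 12 at 16 total 216; raise one of the low values by 4 (still ≤ 15) to hit 220.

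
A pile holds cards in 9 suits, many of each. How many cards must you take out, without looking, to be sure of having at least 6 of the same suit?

In the worst case you draw 5 of each of the 9 suits: 9 × 5 = 45.
One more forces 6 of some suit, so 45 + 1 = 46.

46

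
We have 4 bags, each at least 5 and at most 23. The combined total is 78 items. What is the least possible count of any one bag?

9

Minimizing one value means maximizing the remaining 3.
The other 3 contribute at most 3 × 23 = 69, leaving at least 78 − 69 = 9.
Since 9 ≥ 5, this is achievable: one at 9 and 3 at 23.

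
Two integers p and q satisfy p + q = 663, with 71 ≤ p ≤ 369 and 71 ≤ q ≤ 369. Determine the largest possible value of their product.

With p + q fixed, pq peaks when the two are closest together.
Taking p = 331 and q = 332 (both in [71, 369]) gives pq = 109892.

109892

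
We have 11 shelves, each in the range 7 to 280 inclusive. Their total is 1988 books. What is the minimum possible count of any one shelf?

7

To make one shelf as small as possible, make the other 10 as large as possible.
The other 10 can take up 10 × 280 = 2800 ≥ 1988 − 7, so one shelf can sit at its floor of 7.
Achievable: one at 7 and the other 10 totalling 1981, which fits since 10 × 7 ≤ 1981 ≤ 10 × 280.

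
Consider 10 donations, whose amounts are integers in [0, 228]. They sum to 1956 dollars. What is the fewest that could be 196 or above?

1

If only k of them are at least 196, the other 10 − k are at most 195, so the total is at most k·228 + (10 − k)·195.
This must reach 1956, so k·228 + (10 − k)·195 ≥ 1956, giving k ≥ 1.
Exactly 1 works: 1 value at 228 and 9 at 195 total 1983; lower one of the high values by 27 (still ≥ 196) to hit 1956.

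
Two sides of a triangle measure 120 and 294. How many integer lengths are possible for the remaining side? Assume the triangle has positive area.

The triangle inequality gives |120 − 294| < c < 120 + 294, i.e. 174 < c < 414.
So c can be any integer from 175 to 413: 239 values.

239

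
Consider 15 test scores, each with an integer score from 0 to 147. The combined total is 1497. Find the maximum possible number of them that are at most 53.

Each value at 53 or below falls at least 147 − 53 = 94 short of the ceiling 147.
The ceiling total is 15 × 147 = 2205, and we need 1497, so at most ⌊(2205 − 1497)/94⌋ = 7 can be that low.
k = 7 is achieved by 7 values at 53 and 8 at 147, total 1547; lower one of the 147's by 50 (still > 53) to reach 1497.

7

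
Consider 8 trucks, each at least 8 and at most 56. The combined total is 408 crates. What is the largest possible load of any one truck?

56

To make one truck as large as possible, make the other 7 as small as possible.
The other 7 contribute at least 7 × 8 = 56, leaving at most 408 − 56 = 352.
But each truck is capped at 56, so the maximum is 56.
Achievable: one at 56 and the other 7 totalling 352, which fits since 7 × 8 ≤ 352 ≤ 7 × 56.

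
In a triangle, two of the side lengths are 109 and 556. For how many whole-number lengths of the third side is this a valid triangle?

The triangle inequality gives |109 − 556| < c < 109 + 556, i.e. 447 < c < 665.
So c can be any integer from 448 to 664: 217 values.

217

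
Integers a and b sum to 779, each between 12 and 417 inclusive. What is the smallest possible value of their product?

150954

ab = a(779 − a) is concave in a, so over [362, 417] it is minimized at an endpoint.
At the endpoint a = 362, b = 779 − 362 = 417, so ab = 362 × 417 = 150954.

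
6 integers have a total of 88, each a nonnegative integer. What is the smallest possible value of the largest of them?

15

Some value must be at least ⌈88/6⌉ = 15, since 6 × 14 = 84 < 88.
Taking 2 copies of 14 and 4 copies of 15 gives exactly 88, so 15 is attained.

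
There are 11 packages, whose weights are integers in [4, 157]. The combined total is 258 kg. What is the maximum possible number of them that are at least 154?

If k of the values are ≥ 154, the total is ≥ 154k + 4(11 − k).
Setting 154k + 4(11 − k) ≤ 258 gives 150k ≤ 214, so k ≤ 1.
k = 1 is achieved by 1 value at 154 and 10 at 4, total 194; add 64 to one value (staying below 154) to reach 258.

1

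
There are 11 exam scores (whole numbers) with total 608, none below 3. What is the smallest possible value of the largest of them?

56

The average is 608/11 > 55, so not all 11 can be 55 or less; the largest is ≥ 56.
Taking 8 copies of 55 and 3 copies of 56 gives exactly 608, so 56 is attained.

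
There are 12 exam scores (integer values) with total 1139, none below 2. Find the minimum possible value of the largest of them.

95

The 12 values sum to 1139, so their maximum is at least ⌈1139/12⌉ = 95.
Achievable: 11 of them at 95 and 1 at 94 total 1139.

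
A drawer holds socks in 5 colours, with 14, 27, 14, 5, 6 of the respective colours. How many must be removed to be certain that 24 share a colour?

63

In the worst case you take as many as possible of each colour without reaching 24: 14 + 23 + 14 + 5 + 6 = 62.
The next one must give 24 of some colour, so 62 + 1 = 63.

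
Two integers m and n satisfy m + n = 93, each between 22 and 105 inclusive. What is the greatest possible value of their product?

2162

mn = m(93 − m) is maximized when m is as near 93/2 as the bounds allow.
Taking m = 46 and n = 47 (both in [22, 105]) gives mn = 2162.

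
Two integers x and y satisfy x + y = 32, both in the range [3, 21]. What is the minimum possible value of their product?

For a fixed sum, xy is smallest when x and y are as far apart as possible.
At the endpoint x = 11, y = 32 − 11 = 21, so xy = 11 × 21 = 231.

231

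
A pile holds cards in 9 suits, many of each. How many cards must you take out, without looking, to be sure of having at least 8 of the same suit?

64

You could draw 7 of every suit without reaching 8 of any — 63 in all.
One more forces 8 of some suit, so 63 + 1 = 64.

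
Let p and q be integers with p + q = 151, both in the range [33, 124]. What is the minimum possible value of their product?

3894

Since p + q is fixed, pushing one of them to its bound minimizes the product.
The extreme feasible split is p = 33, q = 118, giving pq = 3894.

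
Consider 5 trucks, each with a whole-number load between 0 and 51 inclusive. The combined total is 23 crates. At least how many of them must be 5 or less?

If only k of them are at most 5, the other 5 − k are at least 6, so the total is at least (5 − k)·6 + k·0.
This is ≤ 23, so (5 − k)·6 + 0k ≤ 23, which gives k ≥ 2.
Exactly 2 works: 2 values at 0 and 3 at 6 total 18; raise one of the low values by 5 (still ≤ 5) to hit 23.

2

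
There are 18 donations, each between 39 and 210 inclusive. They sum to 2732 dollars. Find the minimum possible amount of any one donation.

Minimizing one value means maximizing the remaining 17.
The other 17 can take up 17 × 210 = 3570 ≥ 2732 − 39, so one donation can sit at its floor of 39.
Achievable: one at 39 and the other 17 totalling 2693, which fits since 17 × 39 ≤ 2693 ≤ 17 × 210.

39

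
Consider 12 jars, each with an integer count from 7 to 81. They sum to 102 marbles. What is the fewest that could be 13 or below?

10

Each value above 13 is at least 14, contributing at least 14 − 7 = 7 above the floor 7.
The sum exceeds the floor total 84 by 18, so at most ⌊18/7⌋ = 2 exceed 13, and at least 10 are ≤ 13.
Exactly 10 works: 10 values at 7 and 2 at 14 total 98; raise one of the low values by 4 (still ≤ 13) to hit 102.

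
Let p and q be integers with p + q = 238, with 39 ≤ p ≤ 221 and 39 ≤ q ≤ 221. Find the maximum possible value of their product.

With p + q fixed, pq peaks when the two are closest together.
Taking p = 119 and q = 119 (both in [39, 221]) gives pq = 14161.

14161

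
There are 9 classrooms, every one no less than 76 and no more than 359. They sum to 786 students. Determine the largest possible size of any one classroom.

178

To make one classroom as large as possible, make the other 8 as small as possible.
The other 8 contribute at least 8 × 76 = 608, leaving at most 786 − 608 = 178.
Since 178 ≤ 359, this is achievable: one at 178 and 8 at 76.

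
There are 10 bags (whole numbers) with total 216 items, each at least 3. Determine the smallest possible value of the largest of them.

The average is 216/10 > 21, so not all 10 can be 21 or less; the largest is ≥ 22.
Taking 4 copies of 21 and 6 copies of 22 gives exactly 216, so 22 is attained.

22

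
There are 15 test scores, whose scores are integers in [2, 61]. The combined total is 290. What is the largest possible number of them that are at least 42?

6

If k of the values are ≥ 42, the total is ≥ 42k + 2(15 − k).
Setting 42k + 2(15 − k) ≤ 290 gives 40k ≤ 260, so k ≤ 6.
k = 6 is achieved by 6 values at 42 and 9 at 2, total 270; add 20 to one value (staying below 42) to reach 290.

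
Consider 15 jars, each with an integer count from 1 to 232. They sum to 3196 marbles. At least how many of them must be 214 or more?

1

Suppose at most 15 − j of them reach 214; then j values are ≤ 213 and the rest ≤ 232.
The total is then ≤ 213·j + 232·(15 − j) = 3480 − 19j. For this to be ≥ 3196 we need j ≤ 14, so at least 15 − 14 = 1 must reach 214.
Exactly 1 works: 1 value at 232 and 14 at 213 total 3214; lower one of the high values by 18 (still ≥ 214) to hit 3196.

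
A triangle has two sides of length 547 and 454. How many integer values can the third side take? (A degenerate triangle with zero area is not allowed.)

The triangle inequality gives |547 − 454| < c < 547 + 454, i.e. 93 < c < 1001.
So c can be any integer from 94 to 1000: 907 values.

907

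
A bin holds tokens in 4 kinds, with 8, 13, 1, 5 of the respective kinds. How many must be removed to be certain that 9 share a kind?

In the worst case you take as many as possible of each kind without reaching 9: 8 + 8 + 1 + 5 = 22.
The next one must give 9 of some kind, so 22 + 1 = 23.

23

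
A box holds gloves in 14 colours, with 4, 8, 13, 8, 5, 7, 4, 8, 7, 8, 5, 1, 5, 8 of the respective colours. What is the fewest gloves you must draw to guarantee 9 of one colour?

In the worst case you take as many as possible of each colour without reaching 9: 4 + 8 + 8 + 8 + 5 + 7 + 4 + 8 + 7 + 8 + 5 + 1 + 5 + 8 = 86.
The next one must give 9 of some colour, so 86 + 1 = 87.

87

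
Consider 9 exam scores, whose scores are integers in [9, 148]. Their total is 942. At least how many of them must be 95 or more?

Each value short of 95 is at most 94, costing at least 148 − 94 = 54 against the maximum total of 1332.
We can afford to lose at most 1332 − 942 = 390, so at most ⌊390/54⌋ = 7 fall short, and at least 2 are ≥ 95.
Exactly 2 works: 2 values at 148 and 7 at 94 total 954; lower one of the high values by 12 (still ≥ 95) to hit 942.

2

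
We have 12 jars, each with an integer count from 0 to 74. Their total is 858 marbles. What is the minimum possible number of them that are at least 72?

2

If only k of them are at least 72, the other 12 − k are at most 71, so the total is at most k·74 + (12 − k)·71.
This must reach 858, so k·74 + (12 − k)·71 ≥ 858, giving k ≥ 2.
Exactly 2 works: 2 values at 74 and 10 at 71 total 858.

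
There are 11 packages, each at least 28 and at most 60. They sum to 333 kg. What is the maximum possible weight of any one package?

Maximizing one value means minimizing the remaining 10.
The other 10 contribute at least 10 × 28 = 280, leaving at most 333 − 280 = 53.
Since 53 ≤ 60, this is achievable: one at 53 and 10 at 28.

53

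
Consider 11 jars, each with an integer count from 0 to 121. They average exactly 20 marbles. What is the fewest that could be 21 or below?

The total is 11 × 20 = 220.
Let j be the number exceeding 21. Then the total is ≥ 22·j + 0·(11 − j) = 0 + 22j.
So 22j ≤ 220 and j ≤ 10; hence at least 11 − 10 = 1 are ≤ 21.
Exactly 1 works: 1 value at 0 and 10 at 22 total 220.

1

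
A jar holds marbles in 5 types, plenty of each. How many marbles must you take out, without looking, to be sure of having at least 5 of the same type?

You could draw 4 of every type without reaching 5 of any — 20 in all.
One more forces 5 of some type, so 20 + 1 = 21.

21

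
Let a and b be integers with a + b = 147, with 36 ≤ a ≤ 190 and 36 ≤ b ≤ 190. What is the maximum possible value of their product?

ab = a(147 − a) is maximized when a is as near 147/2 as the bounds allow.
Taking a = 73 and b = 74 (both in [36, 190]) gives ab = 5402.

5402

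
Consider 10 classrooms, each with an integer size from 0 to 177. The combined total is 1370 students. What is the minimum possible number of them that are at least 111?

Each value short of 111 is at most 110, costing at least 177 − 110 = 67 against the maximum total of 1770.
We can afford to lose at most 1770 − 1370 = 400, so at most ⌊400/67⌋ = 5 fall short, and at least 5 are ≥ 111.
Exactly 5 works: 5 values at 177 and 5 at 110 total 1435; lower one of the high values by 65 (still ≥ 111) to hit 1370.

5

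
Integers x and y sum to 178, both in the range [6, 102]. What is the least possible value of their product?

7752

xy = x(178 − x) is concave in x, so over [76, 102] it is minimized at an endpoint.
At the endpoint x = 76, y = 178 − 76 = 102, so xy = 76 × 102 = 7752.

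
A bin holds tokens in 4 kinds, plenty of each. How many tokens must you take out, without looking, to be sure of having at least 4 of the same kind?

You could draw 3 of every kind without reaching 4 of any — 12 in all.
One more forces 4 of some kind, so 12 + 1 = 13.

13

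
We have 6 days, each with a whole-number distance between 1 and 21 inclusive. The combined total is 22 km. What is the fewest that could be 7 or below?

If only k of them are at most 7, the other 6 − k are at least 8, so the total is at least (6 − k)·8 + k·1.
This is ≤ 22, so (6 − k)·8 + 1k ≤ 22, which gives k ≥ 4.
Exactly 4 works: 4 values at 1 and 2 at 8 total 20; raise one of the low values by 2 (still ≤ 7) to hit 22.

4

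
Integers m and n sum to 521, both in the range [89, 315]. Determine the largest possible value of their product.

67860

With m + n fixed, mn peaks when the two are closest together.
Taking m = 260 and n = 261 (both in [89, 315]) gives mn = 67860.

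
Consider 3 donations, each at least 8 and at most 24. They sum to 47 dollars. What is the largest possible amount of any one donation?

24

To make one donation as large as possible, make the other 2 as small as possible.
The other 2 contribute at least 2 × 8 = 16, leaving at most 47 − 16 = 31.
But each donation is capped at 24, so the maximum is 24.
Achievable: one at 24 and the other 2 totalling 23, which fits since 2 × 8 ≤ 23 ≤ 2 × 24.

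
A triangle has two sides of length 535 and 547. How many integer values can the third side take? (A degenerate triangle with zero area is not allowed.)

1069

The triangle inequality gives |535 − 547| < c < 535 + 547, i.e. 12 < c < 1082.
So c can be any integer from 13 to 1081: 1069 values.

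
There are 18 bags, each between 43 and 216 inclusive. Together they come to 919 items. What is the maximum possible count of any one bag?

Maximizing one value means minimizing the remaining 17.
The other 17 contribute at least 17 × 43 = 731, leaving at most 919 − 731 = 188.
Since 188 ≤ 216, this is achievable: one at 188 and 17 at 43.

188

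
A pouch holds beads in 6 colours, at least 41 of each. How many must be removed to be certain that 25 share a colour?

145

You could draw 24 of every colour without reaching 25 of any — 144 in all.
One more forces 25 of some colour, so 144 + 1 = 145.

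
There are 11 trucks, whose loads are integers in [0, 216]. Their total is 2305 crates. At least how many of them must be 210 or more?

Suppose at most 11 − j of them reach 210; then j values are ≤ 209 and the rest ≤ 216.
The total is then ≤ 209·j + 216·(11 − j) = 2376 − 7j. For this to be ≥ 2305 we need j ≤ 10, so at least 11 − 10 = 1 must reach 210.
Exactly 1 works: 1 value at 216 and 10 at 209 total 2306; lower one of the high values by 1 (still ≥ 210) to hit 2305.

1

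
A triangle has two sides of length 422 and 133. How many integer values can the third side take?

The triangle inequality gives |422 − 133| < c < 422 + 133, i.e. 289 < c < 555.
So c can be any integer from 290 to 554: 265 values.

265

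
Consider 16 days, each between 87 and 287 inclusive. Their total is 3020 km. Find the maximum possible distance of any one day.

287

Maximizing one value means minimizing the remaining 15.
The other 15 contribute at least 15 × 87 = 1305, leaving at most 3020 − 1305 = 1715.
But each day is capped at 287, so the maximum is 287.
Achievable: one at 287 and the other 15 totalling 2733, which fits since 15 × 87 ≤ 2733 ≤ 15 × 287.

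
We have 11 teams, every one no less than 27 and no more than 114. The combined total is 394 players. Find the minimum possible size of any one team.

27

To make one team as small as possible, make the other 10 as large as possible.
The other 10 can take up 10 × 114 = 1140 ≥ 394 − 27, so one team can sit at its floor of 27.
Achievable: one at 27 and the other 10 totalling 367, which fits since 10 × 27 ≤ 367 ≤ 10 × 114.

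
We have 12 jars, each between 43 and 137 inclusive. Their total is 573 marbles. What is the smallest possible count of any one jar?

43

Minimizing one value means maximizing the remaining 11.
The other 11 can take up 11 × 137 = 1507 ≥ 573 − 43, so one jar can sit at its floor of 43.
Achievable: one at 43 and the other 11 totalling 530, which fits since 11 × 43 ≤ 530 ≤ 11 × 137.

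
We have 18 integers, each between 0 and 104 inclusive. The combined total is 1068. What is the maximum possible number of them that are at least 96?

11

With k values at 96 or above and the rest at least 0, the sum is at least 0 + 96k.
Since the sum is 1068, we need 96k ≤ 1068, i.e. k ≤ 11.
k = 11 is achieved by 11 values at 96 and 7 at 0, total 1056; add 12 to one value (staying below 96) to reach 1068.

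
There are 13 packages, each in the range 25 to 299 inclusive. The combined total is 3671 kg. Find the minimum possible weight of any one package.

Minimizing one value means maximizing the remaining 12.
The other 12 contribute at most 12 × 299 = 3588, leaving at least 3671 − 3588 = 83.
Since 83 ≥ 25, this is achievable: one at 83 and 12 at 299.

83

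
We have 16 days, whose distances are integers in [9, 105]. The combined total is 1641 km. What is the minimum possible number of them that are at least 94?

13

Each value short of 94 is at most 93, costing at least 105 − 93 = 12 against the maximum total of 1680.
We can afford to lose at most 1680 − 1641 = 39, so at most ⌊39/12⌋ = 3 fall short, and at least 13 are ≥ 94.
Exactly 13 works: 13 values at 105 and 3 at 93 total 1644; lower one of the high values by 3 (still ≥ 94) to hit 1641.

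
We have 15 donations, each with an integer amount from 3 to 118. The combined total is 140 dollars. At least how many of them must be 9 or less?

If only k of them are at most 9, the other 15 − k are at least 10, so the total is at least (15 − k)·10 + k·3.
This is ≤ 140, so (15 − k)·10 + 3k ≤ 140, which gives k ≥ 2.
Exactly 2 works: 2 values at 3 and 13 at 10 total 136; raise one of the low values by 4 (still ≤ 9) to hit 140.

2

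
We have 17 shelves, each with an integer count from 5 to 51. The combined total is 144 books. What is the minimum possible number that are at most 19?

Each value above 19 is at least 20, contributing at least 20 − 5 = 15 above the floor 5.
The sum exceeds the floor total 85 by 59, so at most ⌊59/15⌋ = 3 exceed 19, and at least 14 are ≤ 19.
Exactly 14 works: 14 values at 5 and 3 at 20 total 130; raise one of the low values by 14 (still ≤ 19) to hit 144.

14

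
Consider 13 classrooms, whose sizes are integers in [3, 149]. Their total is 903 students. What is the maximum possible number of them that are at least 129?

With k values at 129 or above and the rest at least 3, the sum is at least 39 + 126k.
Since the sum is 903, we need 126k ≤ 864, i.e. k ≤ 6.
k = 6 is achieved by 6 values at 129 and 7 at 3, total 795; add 108 to one value (staying below 129) to reach 903.

6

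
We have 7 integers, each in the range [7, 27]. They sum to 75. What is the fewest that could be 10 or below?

1

Let j be the number exceeding 10. Then the total is ≥ 11·j + 7·(7 − j) = 49 + 4j.
So 4j ≤ 26 and j ≤ 6; hence at least 7 − 6 = 1 are ≤ 10.
Exactly 1 works: 1 value at 7 and 6 at 11 total 73; raise one of the low values by 2 (still ≤ 10) to hit 75.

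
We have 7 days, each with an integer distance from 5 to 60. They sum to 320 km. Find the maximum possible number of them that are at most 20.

Suppose k of them are at most 20. Those contribute at most 20 each and the rest at most 60 each.
So the total is at most 20k + 60(7 − k) = 420 − 40k. This must still be ≥ 320, so k ≤ 2.
k = 2 is achieved by 2 values at 20 and 5 at 60, total 340; lower one of the 60's by 20 (still > 20) to reach 320.

2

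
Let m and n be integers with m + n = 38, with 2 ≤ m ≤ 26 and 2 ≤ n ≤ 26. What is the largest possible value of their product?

For a fixed sum, the product mn is largest when m and n are as close as possible.
Taking m = 19 and n = 19 (both in [2, 26]) gives mn = 361.

361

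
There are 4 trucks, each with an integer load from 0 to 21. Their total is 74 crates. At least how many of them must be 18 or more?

Suppose at most 4 − j of them reach 18; then j values are ≤ 17 and the rest ≤ 21.
The total is then ≤ 17·j + 21·(4 − j) = 84 − 4j. For this to be ≥ 74 we need j ≤ 2, so at least 4 − 2 = 2 must reach 18.
Exactly 2 works: 2 values at 21 and 2 at 17 total 76; lower one of the high values by 2 (still ≥ 18) to hit 74.

2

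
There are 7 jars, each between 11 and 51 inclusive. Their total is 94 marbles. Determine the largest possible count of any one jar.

28

Maximizing one value means minimizing the remaining 6.
The other 6 contribute at least 6 × 11 = 66, leaving at most 94 − 66 = 28.
Since 28 ≤ 51, this is achievable: one at 28 and 6 at 11.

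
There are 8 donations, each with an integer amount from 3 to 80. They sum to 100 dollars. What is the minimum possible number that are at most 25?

5

Let j be the number exceeding 25. Then the total is ≥ 26·j + 3·(8 − j) = 24 + 23j.
So 23j ≤ 76 and j ≤ 3; hence at least 8 − 3 = 5 are ≤ 25.
Exactly 5 works: 5 values at 3 and 3 at 26 total 93; raise one of the low values by 7 (still ≤ 25) to hit 100.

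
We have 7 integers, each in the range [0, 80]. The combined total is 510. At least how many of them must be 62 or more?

5

Each value short of 62 is at most 61, costing at least 80 − 61 = 19 against the maximum total of 560.
We can afford to lose at most 560 − 510 = 50, so at most ⌊50/19⌋ = 2 fall short, and at least 5 are ≥ 62.
Exactly 5 works: 5 values at 80 and 2 at 61 total 522; lower one of the high values by 12 (still ≥ 62) to hit 510.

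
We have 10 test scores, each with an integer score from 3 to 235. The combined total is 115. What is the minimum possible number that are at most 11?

Let j be the number exceeding 11. Then the total is ≥ 12·j + 3·(10 − j) = 30 + 9j.
So 9j ≤ 85 and j ≤ 9; hence at least 10 − 9 = 1 are ≤ 11.
Exactly 1 works: 1 value at 3 and 9 at 12 total 111; raise one of the low values by 4 (still ≤ 11) to hit 115.

1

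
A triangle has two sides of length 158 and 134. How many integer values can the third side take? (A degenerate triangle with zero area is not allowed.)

267

The triangle inequality gives |158 − 134| < c < 158 + 134, i.e. 24 < c < 292.
So c can be any integer from 25 to 291: 267 values.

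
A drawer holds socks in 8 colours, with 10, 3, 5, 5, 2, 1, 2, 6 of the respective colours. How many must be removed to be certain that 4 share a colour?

In the worst case you take as many as possible of each colour without reaching 4: 3 + 3 + 3 + 3 + 2 + 1 + 2 + 3 = 20.
The next one must give 4 of some colour, so 20 + 1 = 21.

21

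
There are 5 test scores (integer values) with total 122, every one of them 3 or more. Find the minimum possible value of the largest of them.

25

If every one of the 5 were at most 24, the total would be at most 5 × 24 = 120 < 122.
Taking 3 copies of 24 and 2 copies of 25 gives exactly 122, so 25 is attained.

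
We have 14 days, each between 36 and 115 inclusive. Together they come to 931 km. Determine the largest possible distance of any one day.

115

To make one day as large as possible, make the other 13 as small as possible.
The other 13 contribute at least 13 × 36 = 468, leaving at most 931 − 468 = 463.
But each day is capped at 115, so the maximum is 115.
Achievable: one at 115 and the other 13 totalling 816, which fits since 13 × 36 ≤ 816 ≤ 13 × 115.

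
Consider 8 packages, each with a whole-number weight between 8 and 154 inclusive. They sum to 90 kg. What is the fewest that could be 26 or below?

7

Each value above 26 is at least 27, contributing at least 27 − 8 = 19 above the floor 8.
The sum exceeds the floor total 64 by 26, so at most ⌊26/19⌋ = 1 exceed 26, and at least 7 are ≤ 26.
Exactly 7 works: 7 values at 8 and 1 at 27 total 83; raise one of the low values by 7 (still ≤ 26) to hit 90.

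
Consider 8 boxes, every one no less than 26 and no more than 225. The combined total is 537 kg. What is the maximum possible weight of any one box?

To make one box as large as possible, make the other 7 as small as possible.
The other 7 contribute at least 7 × 26 = 182, leaving at most 537 − 182 = 355.
But each box is capped at 225, so the maximum is 225.
Achievable: one at 225 and the other 7 totalling 312, which fits since 7 × 26 ≤ 312 ≤ 7 × 225.

225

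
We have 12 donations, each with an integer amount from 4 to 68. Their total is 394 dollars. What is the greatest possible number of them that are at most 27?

Suppose k of them are at most 27. Those contribute at most 27 each and the rest at most 68 each.
So the total is at most 27k + 68(12 − k) = 816 − 41k. This must still be ≥ 394, so k ≤ 10.
k = 10 is achieved by 10 values at 27 and 2 at 68, total 406; lower one of the 68's by 12 (still > 27) to reach 394.

10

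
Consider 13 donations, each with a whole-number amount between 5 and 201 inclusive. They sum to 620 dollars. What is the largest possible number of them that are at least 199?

With k values at 199 or above and the rest at least 5, the sum is at least 65 + 194k.
Since the sum is 620, we need 194k ≤ 555, i.e. k ≤ 2.
k = 2 is achieved by 2 values at 199 and 11 at 5, total 453; add 167 to one value (staying below 199) to reach 620.

2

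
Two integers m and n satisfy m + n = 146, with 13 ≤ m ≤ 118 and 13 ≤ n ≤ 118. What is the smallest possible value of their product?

3304

Since m + n is fixed, pushing one of them to its bound minimizes the product.
At the endpoint m = 28, n = 146 − 28 = 118, so mn = 28 × 118 = 3304.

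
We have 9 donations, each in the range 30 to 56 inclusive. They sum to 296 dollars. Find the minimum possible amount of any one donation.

30

Minimizing one value means maximizing the remaining 8.
The other 8 can take up 8 × 56 = 448 ≥ 296 − 30, so one donation can sit at its floor of 30.
Achievable: one at 30 and the other 8 totalling 266, which fits since 8 × 30 ≤ 266 ≤ 8 × 56.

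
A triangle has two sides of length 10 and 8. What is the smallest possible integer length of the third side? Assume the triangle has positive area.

The third side must exceed |10 − 8| = 2.
The smallest integer above 2 is 3.

3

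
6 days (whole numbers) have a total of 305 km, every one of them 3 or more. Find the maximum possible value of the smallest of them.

50

The average is 305/6 < 51, so some value is ≤ 50.
Taking 1 copy of 50 and 5 copies of 51 gives exactly 305, so 50 is attained.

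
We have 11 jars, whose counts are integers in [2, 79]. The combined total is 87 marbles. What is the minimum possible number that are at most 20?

If only k of them are at most 20, the other 11 − k are at least 21, so the total is at least (11 − k)·21 + k·2.
This is ≤ 87, so (11 − k)·21 + 2k ≤ 87, which gives k ≥ 8.
Exactly 8 works: 8 values at 2 and 3 at 21 total 79; raise one of the low values by 8 (still ≤ 20) to hit 87.

8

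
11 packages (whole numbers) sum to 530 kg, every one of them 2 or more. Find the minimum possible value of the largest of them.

The average is 530/11 > 48, so not all 11 can be 48 or less; the largest is ≥ 49.
Taking 9 copies of 48 and 2 copies of 49 gives exactly 530, so 49 is attained.

49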